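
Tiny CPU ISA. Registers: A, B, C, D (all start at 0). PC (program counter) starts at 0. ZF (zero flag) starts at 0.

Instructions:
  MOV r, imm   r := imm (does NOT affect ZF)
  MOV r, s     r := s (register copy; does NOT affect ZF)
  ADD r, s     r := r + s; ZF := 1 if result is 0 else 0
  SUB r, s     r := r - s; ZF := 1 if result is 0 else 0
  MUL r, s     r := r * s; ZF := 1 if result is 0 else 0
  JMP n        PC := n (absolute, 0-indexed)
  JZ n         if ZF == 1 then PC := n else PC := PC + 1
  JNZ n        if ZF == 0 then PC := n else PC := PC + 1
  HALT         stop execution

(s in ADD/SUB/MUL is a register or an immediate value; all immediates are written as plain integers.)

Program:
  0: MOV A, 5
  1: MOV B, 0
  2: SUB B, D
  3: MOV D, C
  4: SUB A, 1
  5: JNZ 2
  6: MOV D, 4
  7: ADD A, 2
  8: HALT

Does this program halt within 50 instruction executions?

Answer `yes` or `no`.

Answer: yes

Derivation:
Step 1: PC=0 exec 'MOV A, 5'. After: A=5 B=0 C=0 D=0 ZF=0 PC=1
Step 2: PC=1 exec 'MOV B, 0'. After: A=5 B=0 C=0 D=0 ZF=0 PC=2
Step 3: PC=2 exec 'SUB B, D'. After: A=5 B=0 C=0 D=0 ZF=1 PC=3
Step 4: PC=3 exec 'MOV D, C'. After: A=5 B=0 C=0 D=0 ZF=1 PC=4
Step 5: PC=4 exec 'SUB A, 1'. After: A=4 B=0 C=0 D=0 ZF=0 PC=5
Step 6: PC=5 exec 'JNZ 2'. After: A=4 B=0 C=0 D=0 ZF=0 PC=2
Step 7: PC=2 exec 'SUB B, D'. After: A=4 B=0 C=0 D=0 ZF=1 PC=3
Step 8: PC=3 exec 'MOV D, C'. After: A=4 B=0 C=0 D=0 ZF=1 PC=4
Step 9: PC=4 exec 'SUB A, 1'. After: A=3 B=0 C=0 D=0 ZF=0 PC=5
Step 10: PC=5 exec 'JNZ 2'. After: A=3 B=0 C=0 D=0 ZF=0 PC=2
Step 11: PC=2 exec 'SUB B, D'. After: A=3 B=0 C=0 D=0 ZF=1 PC=3
Step 12: PC=3 exec 'MOV D, C'. After: A=3 B=0 C=0 D=0 ZF=1 PC=4
Step 13: PC=4 exec 'SUB A, 1'. After: A=2 B=0 C=0 D=0 ZF=0 PC=5
Step 14: PC=5 exec 'JNZ 2'. After: A=2 B=0 C=0 D=0 ZF=0 PC=2
Step 15: PC=2 exec 'SUB B, D'. After: A=2 B=0 C=0 D=0 ZF=1 PC=3
Step 16: PC=3 exec 'MOV D, C'. After: A=2 B=0 C=0 D=0 ZF=1 PC=4
Step 17: PC=4 exec 'SUB A, 1'. After: A=1 B=0 C=0 D=0 ZF=0 PC=5
Step 18: PC=5 exec 'JNZ 2'. After: A=1 B=0 C=0 D=0 ZF=0 PC=2
Step 19: PC=2 exec 'SUB B, D'. After: A=1 B=0 C=0 D=0 ZF=1 PC=3
Step 20: PC=3 exec 'MOV D, C'. After: A=1 B=0 C=0 D=0 ZF=1 PC=4
Step 21: PC=4 exec 'SUB A, 1'. After: A=0 B=0 C=0 D=0 ZF=1 PC=5
Step 22: PC=5 exec 'JNZ 2'. After: A=0 B=0 C=0 D=0 ZF=1 PC=6
Step 23: PC=6 exec 'MOV D, 4'. After: A=0 B=0 C=0 D=4 ZF=1 PC=7
Step 24: PC=7 exec 'ADD A, 2'. After: A=2 B=0 C=0 D=4 ZF=0 PC=8
Step 25: PC=8 exec 'HALT'. After: A=2 B=0 C=0 D=4 ZF=0 PC=8 HALTED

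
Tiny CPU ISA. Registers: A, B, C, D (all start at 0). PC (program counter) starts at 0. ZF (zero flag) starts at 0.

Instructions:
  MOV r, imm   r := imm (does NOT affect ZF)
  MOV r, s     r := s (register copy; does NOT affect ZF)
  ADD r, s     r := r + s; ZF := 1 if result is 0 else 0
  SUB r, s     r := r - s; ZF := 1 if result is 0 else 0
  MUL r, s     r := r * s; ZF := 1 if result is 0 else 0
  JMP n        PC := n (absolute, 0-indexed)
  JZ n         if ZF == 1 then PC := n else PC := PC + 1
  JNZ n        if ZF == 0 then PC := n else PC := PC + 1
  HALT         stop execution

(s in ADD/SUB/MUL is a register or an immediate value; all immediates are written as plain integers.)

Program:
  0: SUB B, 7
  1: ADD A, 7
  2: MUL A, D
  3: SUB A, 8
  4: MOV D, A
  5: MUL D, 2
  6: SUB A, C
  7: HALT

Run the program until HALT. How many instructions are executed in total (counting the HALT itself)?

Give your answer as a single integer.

Step 1: PC=0 exec 'SUB B, 7'. After: A=0 B=-7 C=0 D=0 ZF=0 PC=1
Step 2: PC=1 exec 'ADD A, 7'. After: A=7 B=-7 C=0 D=0 ZF=0 PC=2
Step 3: PC=2 exec 'MUL A, D'. After: A=0 B=-7 C=0 D=0 ZF=1 PC=3
Step 4: PC=3 exec 'SUB A, 8'. After: A=-8 B=-7 C=0 D=0 ZF=0 PC=4
Step 5: PC=4 exec 'MOV D, A'. After: A=-8 B=-7 C=0 D=-8 ZF=0 PC=5
Step 6: PC=5 exec 'MUL D, 2'. After: A=-8 B=-7 C=0 D=-16 ZF=0 PC=6
Step 7: PC=6 exec 'SUB A, C'. After: A=-8 B=-7 C=0 D=-16 ZF=0 PC=7
Step 8: PC=7 exec 'HALT'. After: A=-8 B=-7 C=0 D=-16 ZF=0 PC=7 HALTED
Total instructions executed: 8

Answer: 8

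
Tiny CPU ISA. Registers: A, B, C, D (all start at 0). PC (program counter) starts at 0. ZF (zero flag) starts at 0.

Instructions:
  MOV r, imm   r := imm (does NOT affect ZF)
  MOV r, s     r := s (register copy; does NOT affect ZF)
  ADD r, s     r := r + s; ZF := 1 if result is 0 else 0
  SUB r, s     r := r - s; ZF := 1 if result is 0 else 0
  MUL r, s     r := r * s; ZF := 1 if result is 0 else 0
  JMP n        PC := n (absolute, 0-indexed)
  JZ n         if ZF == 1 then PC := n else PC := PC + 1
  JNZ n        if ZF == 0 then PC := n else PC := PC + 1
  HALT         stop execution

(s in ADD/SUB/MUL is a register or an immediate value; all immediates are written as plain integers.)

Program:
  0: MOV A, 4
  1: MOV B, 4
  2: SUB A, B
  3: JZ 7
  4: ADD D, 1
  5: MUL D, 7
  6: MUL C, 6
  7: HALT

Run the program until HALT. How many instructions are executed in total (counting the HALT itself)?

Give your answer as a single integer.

Step 1: PC=0 exec 'MOV A, 4'. After: A=4 B=0 C=0 D=0 ZF=0 PC=1
Step 2: PC=1 exec 'MOV B, 4'. After: A=4 B=4 C=0 D=0 ZF=0 PC=2
Step 3: PC=2 exec 'SUB A, B'. After: A=0 B=4 C=0 D=0 ZF=1 PC=3
Step 4: PC=3 exec 'JZ 7'. After: A=0 B=4 C=0 D=0 ZF=1 PC=7
Step 5: PC=7 exec 'HALT'. After: A=0 B=4 C=0 D=0 ZF=1 PC=7 HALTED
Total instructions executed: 5

Answer: 5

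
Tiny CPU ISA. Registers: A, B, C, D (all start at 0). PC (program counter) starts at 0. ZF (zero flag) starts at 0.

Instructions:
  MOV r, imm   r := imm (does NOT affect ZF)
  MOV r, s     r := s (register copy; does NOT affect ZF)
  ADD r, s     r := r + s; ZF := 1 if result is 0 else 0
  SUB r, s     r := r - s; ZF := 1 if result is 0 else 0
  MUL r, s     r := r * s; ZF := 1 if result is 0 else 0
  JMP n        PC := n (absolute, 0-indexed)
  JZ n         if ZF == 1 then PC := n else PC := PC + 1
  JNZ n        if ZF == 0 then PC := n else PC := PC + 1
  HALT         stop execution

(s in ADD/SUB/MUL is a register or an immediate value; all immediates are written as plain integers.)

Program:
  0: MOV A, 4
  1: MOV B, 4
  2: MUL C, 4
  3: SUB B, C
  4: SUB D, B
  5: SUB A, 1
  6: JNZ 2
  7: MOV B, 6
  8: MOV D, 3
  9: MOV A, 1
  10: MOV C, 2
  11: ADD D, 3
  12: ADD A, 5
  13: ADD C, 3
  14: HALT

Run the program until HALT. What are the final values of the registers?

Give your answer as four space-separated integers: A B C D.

Step 1: PC=0 exec 'MOV A, 4'. After: A=4 B=0 C=0 D=0 ZF=0 PC=1
Step 2: PC=1 exec 'MOV B, 4'. After: A=4 B=4 C=0 D=0 ZF=0 PC=2
Step 3: PC=2 exec 'MUL C, 4'. After: A=4 B=4 C=0 D=0 ZF=1 PC=3
Step 4: PC=3 exec 'SUB B, C'. After: A=4 B=4 C=0 D=0 ZF=0 PC=4
Step 5: PC=4 exec 'SUB D, B'. After: A=4 B=4 C=0 D=-4 ZF=0 PC=5
Step 6: PC=5 exec 'SUB A, 1'. After: A=3 B=4 C=0 D=-4 ZF=0 PC=6
Step 7: PC=6 exec 'JNZ 2'. After: A=3 B=4 C=0 D=-4 ZF=0 PC=2
Step 8: PC=2 exec 'MUL C, 4'. After: A=3 B=4 C=0 D=-4 ZF=1 PC=3
Step 9: PC=3 exec 'SUB B, C'. After: A=3 B=4 C=0 D=-4 ZF=0 PC=4
Step 10: PC=4 exec 'SUB D, B'. After: A=3 B=4 C=0 D=-8 ZF=0 PC=5
Step 11: PC=5 exec 'SUB A, 1'. After: A=2 B=4 C=0 D=-8 ZF=0 PC=6
Step 12: PC=6 exec 'JNZ 2'. After: A=2 B=4 C=0 D=-8 ZF=0 PC=2
Step 13: PC=2 exec 'MUL C, 4'. After: A=2 B=4 C=0 D=-8 ZF=1 PC=3
Step 14: PC=3 exec 'SUB B, C'. After: A=2 B=4 C=0 D=-8 ZF=0 PC=4
Step 15: PC=4 exec 'SUB D, B'. After: A=2 B=4 C=0 D=-12 ZF=0 PC=5
Step 16: PC=5 exec 'SUB A, 1'. After: A=1 B=4 C=0 D=-12 ZF=0 PC=6
Step 17: PC=6 exec 'JNZ 2'. After: A=1 B=4 C=0 D=-12 ZF=0 PC=2
Step 18: PC=2 exec 'MUL C, 4'. After: A=1 B=4 C=0 D=-12 ZF=1 PC=3
Step 19: PC=3 exec 'SUB B, C'. After: A=1 B=4 C=0 D=-12 ZF=0 PC=4
Step 20: PC=4 exec 'SUB D, B'. After: A=1 B=4 C=0 D=-16 ZF=0 PC=5
Step 21: PC=5 exec 'SUB A, 1'. After: A=0 B=4 C=0 D=-16 ZF=1 PC=6
Step 22: PC=6 exec 'JNZ 2'. After: A=0 B=4 C=0 D=-16 ZF=1 PC=7
Step 23: PC=7 exec 'MOV B, 6'. After: A=0 B=6 C=0 D=-16 ZF=1 PC=8
Step 24: PC=8 exec 'MOV D, 3'. After: A=0 B=6 C=0 D=3 ZF=1 PC=9
Step 25: PC=9 exec 'MOV A, 1'. After: A=1 B=6 C=0 D=3 ZF=1 PC=10
Step 26: PC=10 exec 'MOV C, 2'. After: A=1 B=6 C=2 D=3 ZF=1 PC=11
Step 27: PC=11 exec 'ADD D, 3'. After: A=1 B=6 C=2 D=6 ZF=0 PC=12
Step 28: PC=12 exec 'ADD A, 5'. After: A=6 B=6 C=2 D=6 ZF=0 PC=13
Step 29: PC=13 exec 'ADD C, 3'. After: A=6 B=6 C=5 D=6 ZF=0 PC=14
Step 30: PC=14 exec 'HALT'. After: A=6 B=6 C=5 D=6 ZF=0 PC=14 HALTED

Answer: 6 6 5 6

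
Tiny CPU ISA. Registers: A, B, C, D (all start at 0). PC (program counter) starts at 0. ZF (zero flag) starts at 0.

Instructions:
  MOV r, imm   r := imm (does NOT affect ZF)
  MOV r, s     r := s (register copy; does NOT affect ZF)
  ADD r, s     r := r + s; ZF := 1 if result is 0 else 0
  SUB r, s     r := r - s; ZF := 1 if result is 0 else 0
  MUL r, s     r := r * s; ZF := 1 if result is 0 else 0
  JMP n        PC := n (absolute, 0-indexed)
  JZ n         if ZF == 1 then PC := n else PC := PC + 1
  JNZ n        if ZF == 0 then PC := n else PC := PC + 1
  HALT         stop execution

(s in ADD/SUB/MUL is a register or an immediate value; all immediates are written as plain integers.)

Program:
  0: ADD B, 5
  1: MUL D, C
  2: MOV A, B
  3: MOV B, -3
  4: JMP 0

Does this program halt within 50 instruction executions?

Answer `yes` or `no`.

Answer: no

Derivation:
Step 1: PC=0 exec 'ADD B, 5'. After: A=0 B=5 C=0 D=0 ZF=0 PC=1
Step 2: PC=1 exec 'MUL D, C'. After: A=0 B=5 C=0 D=0 ZF=1 PC=2
Step 3: PC=2 exec 'MOV A, B'. After: A=5 B=5 C=0 D=0 ZF=1 PC=3
Step 4: PC=3 exec 'MOV B, -3'. After: A=5 B=-3 C=0 D=0 ZF=1 PC=4
Step 5: PC=4 exec 'JMP 0'. After: A=5 B=-3 C=0 D=0 ZF=1 PC=0
Step 6: PC=0 exec 'ADD B, 5'. After: A=5 B=2 C=0 D=0 ZF=0 PC=1
Step 7: PC=1 exec 'MUL D, C'. After: A=5 B=2 C=0 D=0 ZF=1 PC=2
Step 8: PC=2 exec 'MOV A, B'. After: A=2 B=2 C=0 D=0 ZF=1 PC=3
Step 9: PC=3 exec 'MOV B, -3'. After: A=2 B=-3 C=0 D=0 ZF=1 PC=4
Step 10: PC=4 exec 'JMP 0'. After: A=2 B=-3 C=0 D=0 ZF=1 PC=0
Step 11: PC=0 exec 'ADD B, 5'. After: A=2 B=2 C=0 D=0 ZF=0 PC=1
Step 12: PC=1 exec 'MUL D, C'. After: A=2 B=2 C=0 D=0 ZF=1 PC=2
Step 13: PC=2 exec 'MOV A, B'. After: A=2 B=2 C=0 D=0 ZF=1 PC=3
State after step 13 equals state after step 8: the program is in a cycle of length 5 and will never halt.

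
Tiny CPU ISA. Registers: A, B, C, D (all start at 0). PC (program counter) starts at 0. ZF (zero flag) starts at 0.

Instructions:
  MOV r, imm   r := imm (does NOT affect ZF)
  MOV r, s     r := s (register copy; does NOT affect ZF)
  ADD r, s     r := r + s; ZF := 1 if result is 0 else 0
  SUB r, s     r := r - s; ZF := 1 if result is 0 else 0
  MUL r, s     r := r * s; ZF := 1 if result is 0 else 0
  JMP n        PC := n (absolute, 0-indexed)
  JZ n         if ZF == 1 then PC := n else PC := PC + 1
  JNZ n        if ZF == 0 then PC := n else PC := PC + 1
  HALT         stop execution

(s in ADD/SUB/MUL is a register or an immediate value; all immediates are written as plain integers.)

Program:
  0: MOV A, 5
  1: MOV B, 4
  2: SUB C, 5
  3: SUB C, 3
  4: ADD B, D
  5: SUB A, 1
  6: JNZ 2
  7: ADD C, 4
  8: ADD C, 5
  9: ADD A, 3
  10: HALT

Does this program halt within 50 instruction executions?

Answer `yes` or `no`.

Step 1: PC=0 exec 'MOV A, 5'. After: A=5 B=0 C=0 D=0 ZF=0 PC=1
Step 2: PC=1 exec 'MOV B, 4'. After: A=5 B=4 C=0 D=0 ZF=0 PC=2
Step 3: PC=2 exec 'SUB C, 5'. After: A=5 B=4 C=-5 D=0 ZF=0 PC=3
Step 4: PC=3 exec 'SUB C, 3'. After: A=5 B=4 C=-8 D=0 ZF=0 PC=4
Step 5: PC=4 exec 'ADD B, D'. After: A=5 B=4 C=-8 D=0 ZF=0 PC=5
Step 6: PC=5 exec 'SUB A, 1'. After: A=4 B=4 C=-8 D=0 ZF=0 PC=6
Step 7: PC=6 exec 'JNZ 2'. After: A=4 B=4 C=-8 D=0 ZF=0 PC=2
Step 8: PC=2 exec 'SUB C, 5'. After: A=4 B=4 C=-13 D=0 ZF=0 PC=3
Step 9: PC=3 exec 'SUB C, 3'. After: A=4 B=4 C=-16 D=0 ZF=0 PC=4
Step 10: PC=4 exec 'ADD B, D'. After: A=4 B=4 C=-16 D=0 ZF=0 PC=5
Step 11: PC=5 exec 'SUB A, 1'. After: A=3 B=4 C=-16 D=0 ZF=0 PC=6
Step 12: PC=6 exec 'JNZ 2'. After: A=3 B=4 C=-16 D=0 ZF=0 PC=2
Step 13: PC=2 exec 'SUB C, 5'. After: A=3 B=4 C=-21 D=0 ZF=0 PC=3
Step 14: PC=3 exec 'SUB C, 3'. After: A=3 B=4 C=-24 D=0 ZF=0 PC=4
Step 15: PC=4 exec 'ADD B, D'. After: A=3 B=4 C=-24 D=0 ZF=0 PC=5
Step 16: PC=5 exec 'SUB A, 1'. After: A=2 B=4 C=-24 D=0 ZF=0 PC=6
Step 17: PC=6 exec 'JNZ 2'. After: A=2 B=4 C=-24 D=0 ZF=0 PC=2
Step 18: PC=2 exec 'SUB C, 5'. After: A=2 B=4 C=-29 D=0 ZF=0 PC=3
Step 19: PC=3 exec 'SUB C, 3'. After: A=2 B=4 C=-32 D=0 ZF=0 PC=4
Step 20: PC=4 exec 'ADD B, D'. After: A=2 B=4 C=-32 D=0 ZF=0 PC=5
Step 21: PC=5 exec 'SUB A, 1'. After: A=1 B=4 C=-32 D=0 ZF=0 PC=6
Step 22: PC=6 exec 'JNZ 2'. After: A=1 B=4 C=-32 D=0 ZF=0 PC=2
Step 23: PC=2 exec 'SUB C, 5'. After: A=1 B=4 C=-37 D=0 ZF=0 PC=3
Step 24: PC=3 exec 'SUB C, 3'. After: A=1 B=4 C=-40 D=0 ZF=0 PC=4
Step 25: PC=4 exec 'ADD B, D'. After: A=1 B=4 C=-40 D=0 ZF=0 PC=5
Step 26: PC=5 exec 'SUB A, 1'. After: A=0 B=4 C=-40 D=0 ZF=1 PC=6
Step 27: PC=6 exec 'JNZ 2'. After: A=0 B=4 C=-40 D=0 ZF=1 PC=7
Step 28: PC=7 exec 'ADD C, 4'. After: A=0 B=4 C=-36 D=0 ZF=0 PC=8
Step 29: PC=8 exec 'ADD C, 5'. After: A=0 B=4 C=-31 D=0 ZF=0 PC=9
Step 30: PC=9 exec 'ADD A, 3'. After: A=3 B=4 C=-31 D=0 ZF=0 PC=10
Step 31: PC=10 exec 'HALT'. After: A=3 B=4 C=-31 D=0 ZF=0 PC=10 HALTED

Answer: yes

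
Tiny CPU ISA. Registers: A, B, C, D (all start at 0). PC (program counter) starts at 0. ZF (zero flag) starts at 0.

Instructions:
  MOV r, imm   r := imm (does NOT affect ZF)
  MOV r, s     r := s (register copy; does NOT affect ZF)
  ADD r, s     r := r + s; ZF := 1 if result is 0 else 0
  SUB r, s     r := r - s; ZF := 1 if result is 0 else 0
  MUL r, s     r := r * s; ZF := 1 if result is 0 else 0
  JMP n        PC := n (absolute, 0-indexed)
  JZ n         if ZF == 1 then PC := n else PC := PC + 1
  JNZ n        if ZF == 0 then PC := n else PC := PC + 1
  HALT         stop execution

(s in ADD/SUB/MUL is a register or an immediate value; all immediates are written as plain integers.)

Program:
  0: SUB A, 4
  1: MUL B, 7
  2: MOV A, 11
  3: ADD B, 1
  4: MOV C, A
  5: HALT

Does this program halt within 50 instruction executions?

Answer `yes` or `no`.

Answer: yes

Derivation:
Step 1: PC=0 exec 'SUB A, 4'. After: A=-4 B=0 C=0 D=0 ZF=0 PC=1
Step 2: PC=1 exec 'MUL B, 7'. After: A=-4 B=0 C=0 D=0 ZF=1 PC=2
Step 3: PC=2 exec 'MOV A, 11'. After: A=11 B=0 C=0 D=0 ZF=1 PC=3
Step 4: PC=3 exec 'ADD B, 1'. After: A=11 B=1 C=0 D=0 ZF=0 PC=4
Step 5: PC=4 exec 'MOV C, A'. After: A=11 B=1 C=11 D=0 ZF=0 PC=5
Step 6: PC=5 exec 'HALT'. After: A=11 B=1 C=11 D=0 ZF=0 PC=5 HALTED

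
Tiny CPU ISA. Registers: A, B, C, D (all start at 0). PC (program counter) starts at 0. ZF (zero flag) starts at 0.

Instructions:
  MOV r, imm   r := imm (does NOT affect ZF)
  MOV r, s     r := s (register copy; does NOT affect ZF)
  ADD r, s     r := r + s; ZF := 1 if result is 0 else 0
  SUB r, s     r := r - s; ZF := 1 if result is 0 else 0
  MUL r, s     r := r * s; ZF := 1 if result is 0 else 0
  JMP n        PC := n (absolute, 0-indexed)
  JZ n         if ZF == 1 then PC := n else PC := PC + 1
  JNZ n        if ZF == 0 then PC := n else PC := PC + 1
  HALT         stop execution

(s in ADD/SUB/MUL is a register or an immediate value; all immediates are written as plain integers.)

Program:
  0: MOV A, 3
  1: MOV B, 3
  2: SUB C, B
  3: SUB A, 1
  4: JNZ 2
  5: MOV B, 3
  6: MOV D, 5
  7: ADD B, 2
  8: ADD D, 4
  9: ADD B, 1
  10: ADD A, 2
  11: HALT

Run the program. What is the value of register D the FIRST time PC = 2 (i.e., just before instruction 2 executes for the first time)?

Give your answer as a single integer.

Step 1: PC=0 exec 'MOV A, 3'. After: A=3 B=0 C=0 D=0 ZF=0 PC=1
Step 2: PC=1 exec 'MOV B, 3'. After: A=3 B=3 C=0 D=0 ZF=0 PC=2
First time PC=2: D=0

0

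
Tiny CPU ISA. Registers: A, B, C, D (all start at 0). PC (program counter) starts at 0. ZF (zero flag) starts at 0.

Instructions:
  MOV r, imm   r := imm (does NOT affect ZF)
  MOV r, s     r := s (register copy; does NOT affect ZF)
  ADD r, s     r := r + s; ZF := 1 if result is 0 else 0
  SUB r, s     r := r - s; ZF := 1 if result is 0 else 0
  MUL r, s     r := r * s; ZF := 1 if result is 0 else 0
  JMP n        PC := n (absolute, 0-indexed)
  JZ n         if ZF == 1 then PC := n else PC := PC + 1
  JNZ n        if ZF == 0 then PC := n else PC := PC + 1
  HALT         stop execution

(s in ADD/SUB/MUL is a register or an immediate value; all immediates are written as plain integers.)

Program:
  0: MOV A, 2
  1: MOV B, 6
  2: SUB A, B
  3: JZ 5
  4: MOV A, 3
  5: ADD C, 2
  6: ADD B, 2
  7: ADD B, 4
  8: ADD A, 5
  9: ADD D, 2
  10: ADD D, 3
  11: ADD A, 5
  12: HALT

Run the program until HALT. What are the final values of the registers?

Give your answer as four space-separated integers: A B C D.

Step 1: PC=0 exec 'MOV A, 2'. After: A=2 B=0 C=0 D=0 ZF=0 PC=1
Step 2: PC=1 exec 'MOV B, 6'. After: A=2 B=6 C=0 D=0 ZF=0 PC=2
Step 3: PC=2 exec 'SUB A, B'. After: A=-4 B=6 C=0 D=0 ZF=0 PC=3
Step 4: PC=3 exec 'JZ 5'. After: A=-4 B=6 C=0 D=0 ZF=0 PC=4
Step 5: PC=4 exec 'MOV A, 3'. After: A=3 B=6 C=0 D=0 ZF=0 PC=5
Step 6: PC=5 exec 'ADD C, 2'. After: A=3 B=6 C=2 D=0 ZF=0 PC=6
Step 7: PC=6 exec 'ADD B, 2'. After: A=3 B=8 C=2 D=0 ZF=0 PC=7
Step 8: PC=7 exec 'ADD B, 4'. After: A=3 B=12 C=2 D=0 ZF=0 PC=8
Step 9: PC=8 exec 'ADD A, 5'. After: A=8 B=12 C=2 D=0 ZF=0 PC=9
Step 10: PC=9 exec 'ADD D, 2'. After: A=8 B=12 C=2 D=2 ZF=0 PC=10
Step 11: PC=10 exec 'ADD D, 3'. After: A=8 B=12 C=2 D=5 ZF=0 PC=11
Step 12: PC=11 exec 'ADD A, 5'. After: A=13 B=12 C=2 D=5 ZF=0 PC=12
Step 13: PC=12 exec 'HALT'. After: A=13 B=12 C=2 D=5 ZF=0 PC=12 HALTED

Answer: 13 12 2 5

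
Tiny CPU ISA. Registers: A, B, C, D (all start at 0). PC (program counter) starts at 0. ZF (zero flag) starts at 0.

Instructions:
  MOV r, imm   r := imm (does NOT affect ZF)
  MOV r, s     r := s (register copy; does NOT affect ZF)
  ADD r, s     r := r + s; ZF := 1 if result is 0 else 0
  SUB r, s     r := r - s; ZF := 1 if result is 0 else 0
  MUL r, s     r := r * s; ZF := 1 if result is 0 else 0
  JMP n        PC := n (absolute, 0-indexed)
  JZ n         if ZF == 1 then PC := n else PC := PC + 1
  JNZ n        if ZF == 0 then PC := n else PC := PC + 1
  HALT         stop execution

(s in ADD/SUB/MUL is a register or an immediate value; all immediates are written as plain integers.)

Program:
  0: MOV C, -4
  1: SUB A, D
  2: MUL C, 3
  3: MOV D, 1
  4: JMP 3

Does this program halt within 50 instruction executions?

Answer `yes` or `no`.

Answer: no

Derivation:
Step 1: PC=0 exec 'MOV C, -4'. After: A=0 B=0 C=-4 D=0 ZF=0 PC=1
Step 2: PC=1 exec 'SUB A, D'. After: A=0 B=0 C=-4 D=0 ZF=1 PC=2
Step 3: PC=2 exec 'MUL C, 3'. After: A=0 B=0 C=-12 D=0 ZF=0 PC=3
Step 4: PC=3 exec 'MOV D, 1'. After: A=0 B=0 C=-12 D=1 ZF=0 PC=4
Step 5: PC=4 exec 'JMP 3'. After: A=0 B=0 C=-12 D=1 ZF=0 PC=3
Step 6: PC=3 exec 'MOV D, 1'. After: A=0 B=0 C=-12 D=1 ZF=0 PC=4
State after step 6 equals state after step 4: the program is in a cycle of length 2 and will never halt.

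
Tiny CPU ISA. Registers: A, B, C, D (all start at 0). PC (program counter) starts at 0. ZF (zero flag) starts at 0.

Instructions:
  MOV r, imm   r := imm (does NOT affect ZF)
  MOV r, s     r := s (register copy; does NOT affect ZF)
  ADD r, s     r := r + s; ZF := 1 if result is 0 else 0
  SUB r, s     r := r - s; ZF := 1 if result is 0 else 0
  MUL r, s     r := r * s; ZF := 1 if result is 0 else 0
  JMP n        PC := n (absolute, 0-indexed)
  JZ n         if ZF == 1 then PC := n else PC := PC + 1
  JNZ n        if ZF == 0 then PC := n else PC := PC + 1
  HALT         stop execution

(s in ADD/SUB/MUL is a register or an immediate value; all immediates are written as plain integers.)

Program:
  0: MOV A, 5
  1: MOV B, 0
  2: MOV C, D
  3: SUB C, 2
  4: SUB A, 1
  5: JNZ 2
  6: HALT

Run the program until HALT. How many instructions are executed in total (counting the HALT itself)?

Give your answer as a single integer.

Step 1: PC=0 exec 'MOV A, 5'. After: A=5 B=0 C=0 D=0 ZF=0 PC=1
Step 2: PC=1 exec 'MOV B, 0'. After: A=5 B=0 C=0 D=0 ZF=0 PC=2
Step 3: PC=2 exec 'MOV C, D'. After: A=5 B=0 C=0 D=0 ZF=0 PC=3
Step 4: PC=3 exec 'SUB C, 2'. After: A=5 B=0 C=-2 D=0 ZF=0 PC=4
Step 5: PC=4 exec 'SUB A, 1'. After: A=4 B=0 C=-2 D=0 ZF=0 PC=5
Step 6: PC=5 exec 'JNZ 2'. After: A=4 B=0 C=-2 D=0 ZF=0 PC=2
Step 7: PC=2 exec 'MOV C, D'. After: A=4 B=0 C=0 D=0 ZF=0 PC=3
Step 8: PC=3 exec 'SUB C, 2'. After: A=4 B=0 C=-2 D=0 ZF=0 PC=4
Step 9: PC=4 exec 'SUB A, 1'. After: A=3 B=0 C=-2 D=0 ZF=0 PC=5
Step 10: PC=5 exec 'JNZ 2'. After: A=3 B=0 C=-2 D=0 ZF=0 PC=2
Step 11: PC=2 exec 'MOV C, D'. After: A=3 B=0 C=0 D=0 ZF=0 PC=3
Step 12: PC=3 exec 'SUB C, 2'. After: A=3 B=0 C=-2 D=0 ZF=0 PC=4
Step 13: PC=4 exec 'SUB A, 1'. After: A=2 B=0 C=-2 D=0 ZF=0 PC=5
Step 14: PC=5 exec 'JNZ 2'. After: A=2 B=0 C=-2 D=0 ZF=0 PC=2
Step 15: PC=2 exec 'MOV C, D'. After: A=2 B=0 C=0 D=0 ZF=0 PC=3
Step 16: PC=3 exec 'SUB C, 2'. After: A=2 B=0 C=-2 D=0 ZF=0 PC=4
Step 17: PC=4 exec 'SUB A, 1'. After: A=1 B=0 C=-2 D=0 ZF=0 PC=5
Step 18: PC=5 exec 'JNZ 2'. After: A=1 B=0 C=-2 D=0 ZF=0 PC=2
Step 19: PC=2 exec 'MOV C, D'. After: A=1 B=0 C=0 D=0 ZF=0 PC=3
Step 20: PC=3 exec 'SUB C, 2'. After: A=1 B=0 C=-2 D=0 ZF=0 PC=4
Step 21: PC=4 exec 'SUB A, 1'. After: A=0 B=0 C=-2 D=0 ZF=1 PC=5
Step 22: PC=5 exec 'JNZ 2'. After: A=0 B=0 C=-2 D=0 ZF=1 PC=6
Step 23: PC=6 exec 'HALT'. After: A=0 B=0 C=-2 D=0 ZF=1 PC=6 HALTED
Total instructions executed: 23

Answer: 23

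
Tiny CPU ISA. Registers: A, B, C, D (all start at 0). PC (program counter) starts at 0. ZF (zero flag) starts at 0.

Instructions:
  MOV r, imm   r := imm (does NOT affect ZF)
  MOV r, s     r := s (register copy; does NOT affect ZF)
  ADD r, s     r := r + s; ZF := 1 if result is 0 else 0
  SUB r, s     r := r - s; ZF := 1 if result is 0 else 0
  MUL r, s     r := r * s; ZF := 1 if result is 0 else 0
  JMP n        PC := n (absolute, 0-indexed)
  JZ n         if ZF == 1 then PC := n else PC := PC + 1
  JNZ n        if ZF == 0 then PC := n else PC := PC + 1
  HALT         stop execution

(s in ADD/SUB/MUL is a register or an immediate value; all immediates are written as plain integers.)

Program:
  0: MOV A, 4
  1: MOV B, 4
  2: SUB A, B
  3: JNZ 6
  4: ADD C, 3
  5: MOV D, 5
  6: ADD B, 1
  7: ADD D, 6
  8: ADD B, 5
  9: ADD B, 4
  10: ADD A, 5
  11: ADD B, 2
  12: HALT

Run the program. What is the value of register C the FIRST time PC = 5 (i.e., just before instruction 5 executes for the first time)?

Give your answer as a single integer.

Step 1: PC=0 exec 'MOV A, 4'. After: A=4 B=0 C=0 D=0 ZF=0 PC=1
Step 2: PC=1 exec 'MOV B, 4'. After: A=4 B=4 C=0 D=0 ZF=0 PC=2
Step 3: PC=2 exec 'SUB A, B'. After: A=0 B=4 C=0 D=0 ZF=1 PC=3
Step 4: PC=3 exec 'JNZ 6'. After: A=0 B=4 C=0 D=0 ZF=1 PC=4
Step 5: PC=4 exec 'ADD C, 3'. After: A=0 B=4 C=3 D=0 ZF=0 PC=5
First time PC=5: C=3

3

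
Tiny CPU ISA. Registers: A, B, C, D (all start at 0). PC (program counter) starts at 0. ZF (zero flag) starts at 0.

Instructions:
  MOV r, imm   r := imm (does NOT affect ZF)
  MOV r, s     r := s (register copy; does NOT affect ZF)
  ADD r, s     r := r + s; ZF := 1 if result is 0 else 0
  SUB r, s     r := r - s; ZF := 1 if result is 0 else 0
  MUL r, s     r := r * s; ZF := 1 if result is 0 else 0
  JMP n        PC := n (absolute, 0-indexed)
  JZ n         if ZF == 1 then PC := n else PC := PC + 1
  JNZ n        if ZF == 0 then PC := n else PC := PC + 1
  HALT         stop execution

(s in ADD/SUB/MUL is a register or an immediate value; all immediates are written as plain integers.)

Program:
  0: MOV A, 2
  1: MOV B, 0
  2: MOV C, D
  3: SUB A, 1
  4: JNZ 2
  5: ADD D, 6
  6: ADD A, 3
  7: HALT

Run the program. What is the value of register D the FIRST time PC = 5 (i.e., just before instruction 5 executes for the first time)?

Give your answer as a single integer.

Step 1: PC=0 exec 'MOV A, 2'. After: A=2 B=0 C=0 D=0 ZF=0 PC=1
Step 2: PC=1 exec 'MOV B, 0'. After: A=2 B=0 C=0 D=0 ZF=0 PC=2
Step 3: PC=2 exec 'MOV C, D'. After: A=2 B=0 C=0 D=0 ZF=0 PC=3
Step 4: PC=3 exec 'SUB A, 1'. After: A=1 B=0 C=0 D=0 ZF=0 PC=4
Step 5: PC=4 exec 'JNZ 2'. After: A=1 B=0 C=0 D=0 ZF=0 PC=2
Step 6: PC=2 exec 'MOV C, D'. After: A=1 B=0 C=0 D=0 ZF=0 PC=3
Step 7: PC=3 exec 'SUB A, 1'. After: A=0 B=0 C=0 D=0 ZF=1 PC=4
Step 8: PC=4 exec 'JNZ 2'. After: A=0 B=0 C=0 D=0 ZF=1 PC=5
First time PC=5: D=0

0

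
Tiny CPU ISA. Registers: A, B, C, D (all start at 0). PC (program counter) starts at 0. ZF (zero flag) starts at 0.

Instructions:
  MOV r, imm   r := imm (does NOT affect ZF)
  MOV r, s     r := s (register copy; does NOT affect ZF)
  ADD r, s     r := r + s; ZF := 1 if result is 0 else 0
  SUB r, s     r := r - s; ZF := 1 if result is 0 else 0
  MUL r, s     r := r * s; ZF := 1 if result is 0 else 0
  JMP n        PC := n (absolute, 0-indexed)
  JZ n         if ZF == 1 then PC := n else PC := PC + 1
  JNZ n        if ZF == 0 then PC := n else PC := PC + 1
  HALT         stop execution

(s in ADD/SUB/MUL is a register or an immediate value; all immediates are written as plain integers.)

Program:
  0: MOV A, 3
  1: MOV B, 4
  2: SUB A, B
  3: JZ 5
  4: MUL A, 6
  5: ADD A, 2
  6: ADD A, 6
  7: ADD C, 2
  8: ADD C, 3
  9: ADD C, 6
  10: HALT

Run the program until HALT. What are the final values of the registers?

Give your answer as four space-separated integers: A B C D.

Step 1: PC=0 exec 'MOV A, 3'. After: A=3 B=0 C=0 D=0 ZF=0 PC=1
Step 2: PC=1 exec 'MOV B, 4'. After: A=3 B=4 C=0 D=0 ZF=0 PC=2
Step 3: PC=2 exec 'SUB A, B'. After: A=-1 B=4 C=0 D=0 ZF=0 PC=3
Step 4: PC=3 exec 'JZ 5'. After: A=-1 B=4 C=0 D=0 ZF=0 PC=4
Step 5: PC=4 exec 'MUL A, 6'. After: A=-6 B=4 C=0 D=0 ZF=0 PC=5
Step 6: PC=5 exec 'ADD A, 2'. After: A=-4 B=4 C=0 D=0 ZF=0 PC=6
Step 7: PC=6 exec 'ADD A, 6'. After: A=2 B=4 C=0 D=0 ZF=0 PC=7
Step 8: PC=7 exec 'ADD C, 2'. After: A=2 B=4 C=2 D=0 ZF=0 PC=8
Step 9: PC=8 exec 'ADD C, 3'. After: A=2 B=4 C=5 D=0 ZF=0 PC=9
Step 10: PC=9 exec 'ADD C, 6'. After: A=2 B=4 C=11 D=0 ZF=0 PC=10
Step 11: PC=10 exec 'HALT'. After: A=2 B=4 C=11 D=0 ZF=0 PC=10 HALTED

Answer: 2 4 11 0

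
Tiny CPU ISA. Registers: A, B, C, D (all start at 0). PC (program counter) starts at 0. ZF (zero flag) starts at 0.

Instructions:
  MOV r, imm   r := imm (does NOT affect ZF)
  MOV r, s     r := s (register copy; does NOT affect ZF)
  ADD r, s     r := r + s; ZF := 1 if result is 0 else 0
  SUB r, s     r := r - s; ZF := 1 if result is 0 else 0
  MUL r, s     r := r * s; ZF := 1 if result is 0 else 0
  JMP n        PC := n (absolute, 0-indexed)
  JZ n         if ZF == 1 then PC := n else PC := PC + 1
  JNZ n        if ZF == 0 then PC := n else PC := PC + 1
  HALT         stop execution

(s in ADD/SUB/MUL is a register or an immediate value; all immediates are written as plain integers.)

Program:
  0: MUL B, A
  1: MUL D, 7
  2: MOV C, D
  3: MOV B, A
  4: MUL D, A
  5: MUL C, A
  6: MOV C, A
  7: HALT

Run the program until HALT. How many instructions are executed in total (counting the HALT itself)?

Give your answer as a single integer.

Answer: 8

Derivation:
Step 1: PC=0 exec 'MUL B, A'. After: A=0 B=0 C=0 D=0 ZF=1 PC=1
Step 2: PC=1 exec 'MUL D, 7'. After: A=0 B=0 C=0 D=0 ZF=1 PC=2
Step 3: PC=2 exec 'MOV C, D'. After: A=0 B=0 C=0 D=0 ZF=1 PC=3
Step 4: PC=3 exec 'MOV B, A'. After: A=0 B=0 C=0 D=0 ZF=1 PC=4
Step 5: PC=4 exec 'MUL D, A'. After: A=0 B=0 C=0 D=0 ZF=1 PC=5
Step 6: PC=5 exec 'MUL C, A'. After: A=0 B=0 C=0 D=0 ZF=1 PC=6
Step 7: PC=6 exec 'MOV C, A'. After: A=0 B=0 C=0 D=0 ZF=1 PC=7
Step 8: PC=7 exec 'HALT'. After: A=0 B=0 C=0 D=0 ZF=1 PC=7 HALTED
Total instructions executed: 8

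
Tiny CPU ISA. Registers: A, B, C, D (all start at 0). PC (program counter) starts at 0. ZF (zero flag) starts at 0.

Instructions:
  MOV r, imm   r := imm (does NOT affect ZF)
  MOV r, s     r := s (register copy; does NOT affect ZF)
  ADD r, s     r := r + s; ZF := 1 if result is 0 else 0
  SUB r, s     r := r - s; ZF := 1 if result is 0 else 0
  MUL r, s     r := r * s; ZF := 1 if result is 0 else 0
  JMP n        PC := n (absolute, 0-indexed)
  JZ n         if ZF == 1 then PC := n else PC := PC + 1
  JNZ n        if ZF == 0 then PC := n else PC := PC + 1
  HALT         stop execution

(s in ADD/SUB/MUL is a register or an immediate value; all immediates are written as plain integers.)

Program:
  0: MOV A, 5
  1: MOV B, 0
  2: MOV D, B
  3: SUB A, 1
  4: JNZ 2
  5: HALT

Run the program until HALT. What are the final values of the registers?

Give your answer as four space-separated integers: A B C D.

Answer: 0 0 0 0

Derivation:
Step 1: PC=0 exec 'MOV A, 5'. After: A=5 B=0 C=0 D=0 ZF=0 PC=1
Step 2: PC=1 exec 'MOV B, 0'. After: A=5 B=0 C=0 D=0 ZF=0 PC=2
Step 3: PC=2 exec 'MOV D, B'. After: A=5 B=0 C=0 D=0 ZF=0 PC=3
Step 4: PC=3 exec 'SUB A, 1'. After: A=4 B=0 C=0 D=0 ZF=0 PC=4
Step 5: PC=4 exec 'JNZ 2'. After: A=4 B=0 C=0 D=0 ZF=0 PC=2
Step 6: PC=2 exec 'MOV D, B'. After: A=4 B=0 C=0 D=0 ZF=0 PC=3
Step 7: PC=3 exec 'SUB A, 1'. After: A=3 B=0 C=0 D=0 ZF=0 PC=4
Step 8: PC=4 exec 'JNZ 2'. After: A=3 B=0 C=0 D=0 ZF=0 PC=2
Step 9: PC=2 exec 'MOV D, B'. After: A=3 B=0 C=0 D=0 ZF=0 PC=3
Step 10: PC=3 exec 'SUB A, 1'. After: A=2 B=0 C=0 D=0 ZF=0 PC=4
Step 11: PC=4 exec 'JNZ 2'. After: A=2 B=0 C=0 D=0 ZF=0 PC=2
Step 12: PC=2 exec 'MOV D, B'. After: A=2 B=0 C=0 D=0 ZF=0 PC=3
Step 13: PC=3 exec 'SUB A, 1'. After: A=1 B=0 C=0 D=0 ZF=0 PC=4
Step 14: PC=4 exec 'JNZ 2'. After: A=1 B=0 C=0 D=0 ZF=0 PC=2
Step 15: PC=2 exec 'MOV D, B'. After: A=1 B=0 C=0 D=0 ZF=0 PC=3
Step 16: PC=3 exec 'SUB A, 1'. After: A=0 B=0 C=0 D=0 ZF=1 PC=4
Step 17: PC=4 exec 'JNZ 2'. After: A=0 B=0 C=0 D=0 ZF=1 PC=5
Step 18: PC=5 exec 'HALT'. After: A=0 B=0 C=0 D=0 ZF=1 PC=5 HALTED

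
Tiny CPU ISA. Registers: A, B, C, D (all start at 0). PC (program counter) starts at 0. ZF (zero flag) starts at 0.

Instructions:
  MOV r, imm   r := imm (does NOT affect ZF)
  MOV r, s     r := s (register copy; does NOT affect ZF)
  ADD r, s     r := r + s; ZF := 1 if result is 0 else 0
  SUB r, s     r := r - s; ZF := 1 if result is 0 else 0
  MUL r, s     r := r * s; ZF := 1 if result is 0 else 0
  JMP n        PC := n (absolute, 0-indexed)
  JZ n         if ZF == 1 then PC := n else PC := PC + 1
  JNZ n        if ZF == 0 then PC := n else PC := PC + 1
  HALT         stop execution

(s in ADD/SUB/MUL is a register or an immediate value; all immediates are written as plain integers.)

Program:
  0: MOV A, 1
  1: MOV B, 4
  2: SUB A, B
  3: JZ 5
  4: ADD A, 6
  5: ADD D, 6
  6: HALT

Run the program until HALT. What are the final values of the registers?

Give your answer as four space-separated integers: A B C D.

Answer: 3 4 0 6

Derivation:
Step 1: PC=0 exec 'MOV A, 1'. After: A=1 B=0 C=0 D=0 ZF=0 PC=1
Step 2: PC=1 exec 'MOV B, 4'. After: A=1 B=4 C=0 D=0 ZF=0 PC=2
Step 3: PC=2 exec 'SUB A, B'. After: A=-3 B=4 C=0 D=0 ZF=0 PC=3
Step 4: PC=3 exec 'JZ 5'. After: A=-3 B=4 C=0 D=0 ZF=0 PC=4
Step 5: PC=4 exec 'ADD A, 6'. After: A=3 B=4 C=0 D=0 ZF=0 PC=5
Step 6: PC=5 exec 'ADD D, 6'. After: A=3 B=4 C=0 D=6 ZF=0 PC=6
Step 7: PC=6 exec 'HALT'. After: A=3 B=4 C=0 D=6 ZF=0 PC=6 HALTED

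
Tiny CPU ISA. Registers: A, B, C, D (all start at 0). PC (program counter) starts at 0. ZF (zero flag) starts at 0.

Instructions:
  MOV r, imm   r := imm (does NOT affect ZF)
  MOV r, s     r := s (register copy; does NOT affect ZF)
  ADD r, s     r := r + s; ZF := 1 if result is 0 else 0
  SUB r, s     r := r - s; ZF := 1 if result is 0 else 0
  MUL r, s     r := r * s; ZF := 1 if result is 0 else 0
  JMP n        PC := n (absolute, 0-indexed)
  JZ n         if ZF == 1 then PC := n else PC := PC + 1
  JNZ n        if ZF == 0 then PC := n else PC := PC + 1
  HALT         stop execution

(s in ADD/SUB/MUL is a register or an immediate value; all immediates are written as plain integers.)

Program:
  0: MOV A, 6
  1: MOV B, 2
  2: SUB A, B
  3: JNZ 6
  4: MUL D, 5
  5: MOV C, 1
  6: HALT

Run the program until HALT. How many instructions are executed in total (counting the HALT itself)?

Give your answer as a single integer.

Answer: 5

Derivation:
Step 1: PC=0 exec 'MOV A, 6'. After: A=6 B=0 C=0 D=0 ZF=0 PC=1
Step 2: PC=1 exec 'MOV B, 2'. After: A=6 B=2 C=0 D=0 ZF=0 PC=2
Step 3: PC=2 exec 'SUB A, B'. After: A=4 B=2 C=0 D=0 ZF=0 PC=3
Step 4: PC=3 exec 'JNZ 6'. After: A=4 B=2 C=0 D=0 ZF=0 PC=6
Step 5: PC=6 exec 'HALT'. After: A=4 B=2 C=0 D=0 ZF=0 PC=6 HALTED
Total instructions executed: 5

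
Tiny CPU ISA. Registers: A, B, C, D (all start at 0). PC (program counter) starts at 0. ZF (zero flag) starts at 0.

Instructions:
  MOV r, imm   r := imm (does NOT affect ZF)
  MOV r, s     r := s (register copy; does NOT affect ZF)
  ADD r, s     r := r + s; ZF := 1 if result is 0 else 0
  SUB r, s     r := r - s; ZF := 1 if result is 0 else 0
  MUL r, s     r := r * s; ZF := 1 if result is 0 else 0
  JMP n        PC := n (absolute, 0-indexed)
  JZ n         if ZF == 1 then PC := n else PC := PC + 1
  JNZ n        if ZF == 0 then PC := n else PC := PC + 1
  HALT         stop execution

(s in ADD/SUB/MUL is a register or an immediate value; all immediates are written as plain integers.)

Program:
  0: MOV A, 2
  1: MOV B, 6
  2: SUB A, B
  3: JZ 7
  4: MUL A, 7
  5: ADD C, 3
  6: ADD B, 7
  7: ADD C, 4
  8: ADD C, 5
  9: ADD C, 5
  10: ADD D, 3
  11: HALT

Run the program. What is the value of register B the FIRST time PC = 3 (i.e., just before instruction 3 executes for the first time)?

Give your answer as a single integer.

Step 1: PC=0 exec 'MOV A, 2'. After: A=2 B=0 C=0 D=0 ZF=0 PC=1
Step 2: PC=1 exec 'MOV B, 6'. After: A=2 B=6 C=0 D=0 ZF=0 PC=2
Step 3: PC=2 exec 'SUB A, B'. After: A=-4 B=6 C=0 D=0 ZF=0 PC=3
First time PC=3: B=6

6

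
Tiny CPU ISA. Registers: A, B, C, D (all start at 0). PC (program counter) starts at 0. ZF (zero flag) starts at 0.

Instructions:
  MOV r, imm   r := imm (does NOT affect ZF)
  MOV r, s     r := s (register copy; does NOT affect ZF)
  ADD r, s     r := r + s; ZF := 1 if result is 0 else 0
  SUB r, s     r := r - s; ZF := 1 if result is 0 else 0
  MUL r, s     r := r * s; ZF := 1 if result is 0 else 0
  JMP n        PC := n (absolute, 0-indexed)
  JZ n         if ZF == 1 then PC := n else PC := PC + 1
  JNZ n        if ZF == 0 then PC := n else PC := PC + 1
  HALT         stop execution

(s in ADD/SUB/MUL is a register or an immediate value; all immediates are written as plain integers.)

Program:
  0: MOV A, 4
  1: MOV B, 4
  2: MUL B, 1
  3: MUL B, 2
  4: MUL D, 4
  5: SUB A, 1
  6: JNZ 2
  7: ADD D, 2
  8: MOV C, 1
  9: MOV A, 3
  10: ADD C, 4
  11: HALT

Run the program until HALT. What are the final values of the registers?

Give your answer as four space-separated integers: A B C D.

Answer: 3 64 5 2

Derivation:
Step 1: PC=0 exec 'MOV A, 4'. After: A=4 B=0 C=0 D=0 ZF=0 PC=1
Step 2: PC=1 exec 'MOV B, 4'. After: A=4 B=4 C=0 D=0 ZF=0 PC=2
Step 3: PC=2 exec 'MUL B, 1'. After: A=4 B=4 C=0 D=0 ZF=0 PC=3
Step 4: PC=3 exec 'MUL B, 2'. After: A=4 B=8 C=0 D=0 ZF=0 PC=4
Step 5: PC=4 exec 'MUL D, 4'. After: A=4 B=8 C=0 D=0 ZF=1 PC=5
Step 6: PC=5 exec 'SUB A, 1'. After: A=3 B=8 C=0 D=0 ZF=0 PC=6
Step 7: PC=6 exec 'JNZ 2'. After: A=3 B=8 C=0 D=0 ZF=0 PC=2
Step 8: PC=2 exec 'MUL B, 1'. After: A=3 B=8 C=0 D=0 ZF=0 PC=3
Step 9: PC=3 exec 'MUL B, 2'. After: A=3 B=16 C=0 D=0 ZF=0 PC=4
Step 10: PC=4 exec 'MUL D, 4'. After: A=3 B=16 C=0 D=0 ZF=1 PC=5
Step 11: PC=5 exec 'SUB A, 1'. After: A=2 B=16 C=0 D=0 ZF=0 PC=6
Step 12: PC=6 exec 'JNZ 2'. After: A=2 B=16 C=0 D=0 ZF=0 PC=2
Step 13: PC=2 exec 'MUL B, 1'. After: A=2 B=16 C=0 D=0 ZF=0 PC=3
Step 14: PC=3 exec 'MUL B, 2'. After: A=2 B=32 C=0 D=0 ZF=0 PC=4
Step 15: PC=4 exec 'MUL D, 4'. After: A=2 B=32 C=0 D=0 ZF=1 PC=5
Step 16: PC=5 exec 'SUB A, 1'. After: A=1 B=32 C=0 D=0 ZF=0 PC=6
Step 17: PC=6 exec 'JNZ 2'. After: A=1 B=32 C=0 D=0 ZF=0 PC=2
Step 18: PC=2 exec 'MUL B, 1'. After: A=1 B=32 C=0 D=0 ZF=0 PC=3
Step 19: PC=3 exec 'MUL B, 2'. After: A=1 B=64 C=0 D=0 ZF=0 PC=4
Step 20: PC=4 exec 'MUL D, 4'. After: A=1 B=64 C=0 D=0 ZF=1 PC=5
Step 21: PC=5 exec 'SUB A, 1'. After: A=0 B=64 C=0 D=0 ZF=1 PC=6
Step 22: PC=6 exec 'JNZ 2'. After: A=0 B=64 C=0 D=0 ZF=1 PC=7
Step 23: PC=7 exec 'ADD D, 2'. After: A=0 B=64 C=0 D=2 ZF=0 PC=8
Step 24: PC=8 exec 'MOV C, 1'. After: A=0 B=64 C=1 D=2 ZF=0 PC=9
Step 25: PC=9 exec 'MOV A, 3'. After: A=3 B=64 C=1 D=2 ZF=0 PC=10
Step 26: PC=10 exec 'ADD C, 4'. After: A=3 B=64 C=5 D=2 ZF=0 PC=11
Step 27: PC=11 exec 'HALT'. After: A=3 B=64 C=5 D=2 ZF=0 PC=11 HALTED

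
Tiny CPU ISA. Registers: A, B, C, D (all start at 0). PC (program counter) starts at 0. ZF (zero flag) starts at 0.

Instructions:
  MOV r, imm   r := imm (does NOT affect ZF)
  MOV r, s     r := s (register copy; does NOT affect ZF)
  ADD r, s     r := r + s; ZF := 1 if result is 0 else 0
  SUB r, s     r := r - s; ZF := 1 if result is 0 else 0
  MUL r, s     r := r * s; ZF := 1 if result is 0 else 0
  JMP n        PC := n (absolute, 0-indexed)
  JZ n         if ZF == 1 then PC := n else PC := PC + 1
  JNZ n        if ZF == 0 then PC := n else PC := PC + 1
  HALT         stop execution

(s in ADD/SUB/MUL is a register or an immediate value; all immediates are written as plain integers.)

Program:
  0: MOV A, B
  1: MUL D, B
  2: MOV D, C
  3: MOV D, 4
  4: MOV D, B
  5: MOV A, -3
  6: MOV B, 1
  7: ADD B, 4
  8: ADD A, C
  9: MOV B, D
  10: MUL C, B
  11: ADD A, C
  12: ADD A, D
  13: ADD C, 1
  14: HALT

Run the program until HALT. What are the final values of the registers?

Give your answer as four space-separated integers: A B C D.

Step 1: PC=0 exec 'MOV A, B'. After: A=0 B=0 C=0 D=0 ZF=0 PC=1
Step 2: PC=1 exec 'MUL D, B'. After: A=0 B=0 C=0 D=0 ZF=1 PC=2
Step 3: PC=2 exec 'MOV D, C'. After: A=0 B=0 C=0 D=0 ZF=1 PC=3
Step 4: PC=3 exec 'MOV D, 4'. After: A=0 B=0 C=0 D=4 ZF=1 PC=4
Step 5: PC=4 exec 'MOV D, B'. After: A=0 B=0 C=0 D=0 ZF=1 PC=5
Step 6: PC=5 exec 'MOV A, -3'. After: A=-3 B=0 C=0 D=0 ZF=1 PC=6
Step 7: PC=6 exec 'MOV B, 1'. After: A=-3 B=1 C=0 D=0 ZF=1 PC=7
Step 8: PC=7 exec 'ADD B, 4'. After: A=-3 B=5 C=0 D=0 ZF=0 PC=8
Step 9: PC=8 exec 'ADD A, C'. After: A=-3 B=5 C=0 D=0 ZF=0 PC=9
Step 10: PC=9 exec 'MOV B, D'. After: A=-3 B=0 C=0 D=0 ZF=0 PC=10
Step 11: PC=10 exec 'MUL C, B'. After: A=-3 B=0 C=0 D=0 ZF=1 PC=11
Step 12: PC=11 exec 'ADD A, C'. After: A=-3 B=0 C=0 D=0 ZF=0 PC=12
Step 13: PC=12 exec 'ADD A, D'. After: A=-3 B=0 C=0 D=0 ZF=0 PC=13
Step 14: PC=13 exec 'ADD C, 1'. After: A=-3 B=0 C=1 D=0 ZF=0 PC=14
Step 15: PC=14 exec 'HALT'. After: A=-3 B=0 C=1 D=0 ZF=0 PC=14 HALTED

Answer: -3 0 1 0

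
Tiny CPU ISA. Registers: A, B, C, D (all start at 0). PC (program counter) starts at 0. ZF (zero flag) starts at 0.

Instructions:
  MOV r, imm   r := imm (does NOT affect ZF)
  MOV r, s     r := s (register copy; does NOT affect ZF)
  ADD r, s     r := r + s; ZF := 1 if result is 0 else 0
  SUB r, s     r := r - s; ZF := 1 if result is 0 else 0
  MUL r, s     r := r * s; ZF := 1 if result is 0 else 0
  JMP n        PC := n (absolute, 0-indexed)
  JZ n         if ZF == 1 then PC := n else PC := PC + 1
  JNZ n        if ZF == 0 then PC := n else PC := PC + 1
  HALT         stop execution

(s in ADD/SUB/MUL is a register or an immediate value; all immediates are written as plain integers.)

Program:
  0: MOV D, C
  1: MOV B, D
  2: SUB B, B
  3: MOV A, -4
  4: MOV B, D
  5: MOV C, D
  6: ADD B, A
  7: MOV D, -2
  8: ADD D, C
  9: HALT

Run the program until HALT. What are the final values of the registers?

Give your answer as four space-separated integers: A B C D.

Answer: -4 -4 0 -2

Derivation:
Step 1: PC=0 exec 'MOV D, C'. After: A=0 B=0 C=0 D=0 ZF=0 PC=1
Step 2: PC=1 exec 'MOV B, D'. After: A=0 B=0 C=0 D=0 ZF=0 PC=2
Step 3: PC=2 exec 'SUB B, B'. After: A=0 B=0 C=0 D=0 ZF=1 PC=3
Step 4: PC=3 exec 'MOV A, -4'. After: A=-4 B=0 C=0 D=0 ZF=1 PC=4
Step 5: PC=4 exec 'MOV B, D'. After: A=-4 B=0 C=0 D=0 ZF=1 PC=5
Step 6: PC=5 exec 'MOV C, D'. After: A=-4 B=0 C=0 D=0 ZF=1 PC=6
Step 7: PC=6 exec 'ADD B, A'. After: A=-4 B=-4 C=0 D=0 ZF=0 PC=7
Step 8: PC=7 exec 'MOV D, -2'. After: A=-4 B=-4 C=0 D=-2 ZF=0 PC=8
Step 9: PC=8 exec 'ADD D, C'. After: A=-4 B=-4 C=0 D=-2 ZF=0 PC=9
Step 10: PC=9 exec 'HALT'. After: A=-4 B=-4 C=0 D=-2 ZF=0 PC=9 HALTED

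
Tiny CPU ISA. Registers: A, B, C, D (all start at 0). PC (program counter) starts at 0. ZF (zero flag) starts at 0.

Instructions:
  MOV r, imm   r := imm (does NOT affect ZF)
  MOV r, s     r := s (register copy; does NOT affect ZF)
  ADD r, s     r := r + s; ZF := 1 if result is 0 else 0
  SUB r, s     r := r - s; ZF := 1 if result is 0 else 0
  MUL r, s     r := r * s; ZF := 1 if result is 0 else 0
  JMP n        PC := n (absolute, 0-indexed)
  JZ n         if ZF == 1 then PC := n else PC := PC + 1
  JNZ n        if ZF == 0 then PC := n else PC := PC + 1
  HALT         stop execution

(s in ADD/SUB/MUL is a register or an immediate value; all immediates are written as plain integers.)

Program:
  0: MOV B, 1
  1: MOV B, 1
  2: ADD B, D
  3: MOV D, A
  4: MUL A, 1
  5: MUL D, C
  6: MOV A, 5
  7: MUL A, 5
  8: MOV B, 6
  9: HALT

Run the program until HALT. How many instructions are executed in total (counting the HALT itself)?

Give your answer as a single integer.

Step 1: PC=0 exec 'MOV B, 1'. After: A=0 B=1 C=0 D=0 ZF=0 PC=1
Step 2: PC=1 exec 'MOV B, 1'. After: A=0 B=1 C=0 D=0 ZF=0 PC=2
Step 3: PC=2 exec 'ADD B, D'. After: A=0 B=1 C=0 D=0 ZF=0 PC=3
Step 4: PC=3 exec 'MOV D, A'. After: A=0 B=1 C=0 D=0 ZF=0 PC=4
Step 5: PC=4 exec 'MUL A, 1'. After: A=0 B=1 C=0 D=0 ZF=1 PC=5
Step 6: PC=5 exec 'MUL D, C'. After: A=0 B=1 C=0 D=0 ZF=1 PC=6
Step 7: PC=6 exec 'MOV A, 5'. After: A=5 B=1 C=0 D=0 ZF=1 PC=7
Step 8: PC=7 exec 'MUL A, 5'. After: A=25 B=1 C=0 D=0 ZF=0 PC=8
Step 9: PC=8 exec 'MOV B, 6'. After: A=25 B=6 C=0 D=0 ZF=0 PC=9
Step 10: PC=9 exec 'HALT'. After: A=25 B=6 C=0 D=0 ZF=0 PC=9 HALTED
Total instructions executed: 10

Answer: 10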